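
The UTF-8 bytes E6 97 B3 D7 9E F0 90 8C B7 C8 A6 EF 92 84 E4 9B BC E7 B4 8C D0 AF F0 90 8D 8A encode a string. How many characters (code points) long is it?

Byte at offset 0: 0xE6 = 11100110 → 3-byte char (#1). Advance 3.
Byte at offset 3: 0xD7 = 11010111 → 2-byte char (#2). Advance 2.
Byte at offset 5: 0xF0 = 11110000 → 4-byte char (#3). Advance 4.
Byte at offset 9: 0xC8 = 11001000 → 2-byte char (#4). Advance 2.
Byte at offset 11: 0xEF = 11101111 → 3-byte char (#5). Advance 3.
Byte at offset 14: 0xE4 = 11100100 → 3-byte char (#6). Advance 3.
Byte at offset 17: 0xE7 = 11100111 → 3-byte char (#7). Advance 3.
Byte at offset 20: 0xD0 = 11010000 → 2-byte char (#8). Advance 2.
Byte at offset 22: 0xF0 = 11110000 → 4-byte char (#9). Advance 4.
Reached end at offset 26 after 9 code points.

9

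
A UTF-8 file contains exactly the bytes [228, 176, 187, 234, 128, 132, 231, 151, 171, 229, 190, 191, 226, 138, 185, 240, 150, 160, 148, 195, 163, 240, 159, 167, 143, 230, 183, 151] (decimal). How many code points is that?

9

Byte at offset 0: 0xE4 = 11100100 → 3-byte char (#1). Advance 3.
Byte at offset 3: 0xEA = 11101010 → 3-byte char (#2). Advance 3.
Byte at offset 6: 0xE7 = 11100111 → 3-byte char (#3). Advance 3.
Byte at offset 9: 0xE5 = 11100101 → 3-byte char (#4). Advance 3.
Byte at offset 12: 0xE2 = 11100010 → 3-byte char (#5). Advance 3.
Byte at offset 15: 0xF0 = 11110000 → 4-byte char (#6). Advance 4.
Byte at offset 19: 0xC3 = 11000011 → 2-byte char (#7). Advance 2.
Byte at offset 21: 0xF0 = 11110000 → 4-byte char (#8). Advance 4.
Byte at offset 25: 0xE6 = 11100110 → 3-byte char (#9). Advance 3.
Reached end at offset 28 after 9 code points.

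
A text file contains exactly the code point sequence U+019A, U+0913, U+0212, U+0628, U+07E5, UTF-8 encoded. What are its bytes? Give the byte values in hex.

U+019A: 2-byte form → C6 9A.
U+0913: 3-byte form → E0 A4 93.
U+0212: 2-byte form → C8 92.
U+0628: 2-byte form → D8 A8.
U+07E5: 2-byte form → DF A5.
Concatenated (11 bytes): C6 9A E0 A4 93 C8 92 D8 A8 DF A5.

C6 9A E0 A4 93 C8 92 D8 A8 DF A5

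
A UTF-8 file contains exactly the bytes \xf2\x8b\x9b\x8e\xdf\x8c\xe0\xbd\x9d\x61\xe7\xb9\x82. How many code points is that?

Byte at offset 0: 0xF2 = 11110010 → 4-byte char (#1). Advance 4.
Byte at offset 4: 0xDF = 11011111 → 2-byte char (#2). Advance 2.
Byte at offset 6: 0xE0 = 11100000 → 3-byte char (#3). Advance 3.
Byte at offset 9: 0x61 = 01100001 → 1-byte char (#4). Advance 1.
Byte at offset 10: 0xE7 = 11100111 → 3-byte char (#5). Advance 3.
Reached end at offset 13 after 5 code points.

5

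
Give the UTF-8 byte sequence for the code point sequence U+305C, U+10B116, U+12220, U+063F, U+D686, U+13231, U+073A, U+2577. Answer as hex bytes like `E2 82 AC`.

E3 81 9C F4 8B 84 96 F0 92 88 A0 D8 BF ED 9A 86 F0 93 88 B1 DC BA E2 95 B7

U+305C: 3-byte form → E3 81 9C.
U+10B116: 4-byte form → F4 8B 84 96.
U+12220: 4-byte form → F0 92 88 A0.
U+063F: 2-byte form → D8 BF.
U+D686: 3-byte form → ED 9A 86.
U+13231: 4-byte form → F0 93 88 B1.
U+073A: 2-byte form → DC BA.
U+2577: 3-byte form → E2 95 B7.
Concatenated (25 bytes): E3 81 9C F4 8B 84 96 F0 92 88 A0 D8 BF ED 9A 86 F0 93 88 B1 DC BA E2 95 B7.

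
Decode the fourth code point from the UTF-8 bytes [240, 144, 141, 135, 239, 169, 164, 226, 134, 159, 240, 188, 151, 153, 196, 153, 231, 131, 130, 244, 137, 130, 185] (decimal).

Offset 0: leading byte 0xF0 = 11110000 → 4-byte char #1 = F0 90 8D 87.
Offset 4: leading byte 0xEF = 11101111 → 3-byte char #2 = EF A9 A4.
Offset 7: leading byte 0xE2 = 11100010 → 3-byte char #3 = E2 86 9F.
Offset 10: leading byte 0xF0 = 11110000 → 4-byte char #4 = F0 BC 97 99.
Leading byte 0xF0 = 11110000 matches 11110xxx → 4-byte sequence.
Byte 1: 0xF0 = 11110000, payload 000 (3 bits).
Byte 2: 0xBC = 10111100 (10xxxxxx ✓), payload 111100.
Byte 3: 0x97 = 10010111 (10xxxxxx ✓), payload 010111.
Byte 4: 0x99 = 10011001 (10xxxxxx ✓), payload 011001.
Concatenate: 000111100010111011001 = 0x3C5D9 (21 bits → U+3C5D9).

U+3C5D9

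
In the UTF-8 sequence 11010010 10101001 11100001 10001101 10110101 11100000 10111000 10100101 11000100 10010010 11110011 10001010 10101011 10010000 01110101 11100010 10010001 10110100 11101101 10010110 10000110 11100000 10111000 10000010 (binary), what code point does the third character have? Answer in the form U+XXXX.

U+0E25

Offset 0: leading byte 0xD2 = 11010010 → 2-byte char #1 = D2 A9.
Offset 2: leading byte 0xE1 = 11100001 → 3-byte char #2 = E1 8D B5.
Offset 5: leading byte 0xE0 = 11100000 → 3-byte char #3 = E0 B8 A5.
Leading byte 0xE0 = 11100000 matches 1110xxxx → 3-byte sequence.
Byte 1: 0xE0 = 11100000, payload 0000 (4 bits).
Byte 2: 0xB8 = 10111000 (10xxxxxx ✓), payload 111000.
Byte 3: 0xA5 = 10100101 (10xxxxxx ✓), payload 100101.
Concatenate: 0000111000100101 = 0xE25 (16 bits → U+0E25).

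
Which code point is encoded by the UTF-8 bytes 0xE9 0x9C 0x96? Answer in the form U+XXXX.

U+9716

Leading byte 0xE9 = 11101001 matches 1110xxxx → 3-byte sequence.
Byte 1: 0xE9 = 11101001, payload 1001 (4 bits).
Byte 2: 0x9C = 10011100 (10xxxxxx ✓), payload 011100.
Byte 3: 0x96 = 10010110 (10xxxxxx ✓), payload 010110.
Concatenate: 1001011100010110 = 0x9716 (16 bits → U+9716).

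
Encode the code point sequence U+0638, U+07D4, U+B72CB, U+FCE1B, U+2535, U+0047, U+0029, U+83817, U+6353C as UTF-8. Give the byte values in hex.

U+0638: 2-byte form → D8 B8.
U+07D4: 2-byte form → DF 94.
U+B72CB: 4-byte form → F2 B7 8B 8B.
U+FCE1B: 4-byte form → F3 BC B8 9B.
U+2535: 3-byte form → E2 94 B5.
U+0047: 1-byte form → 47.
U+0029: 1-byte form → 29.
U+83817: 4-byte form → F2 83 A0 97.
U+6353C: 4-byte form → F1 A3 94 BC.
Concatenated (25 bytes): D8 B8 DF 94 F2 B7 8B 8B F3 BC B8 9B E2 94 B5 47 29 F2 83 A0 97 F1 A3 94 BC.

D8 B8 DF 94 F2 B7 8B 8B F3 BC B8 9B E2 94 B5 47 29 F2 83 A0 97 F1 A3 94 BC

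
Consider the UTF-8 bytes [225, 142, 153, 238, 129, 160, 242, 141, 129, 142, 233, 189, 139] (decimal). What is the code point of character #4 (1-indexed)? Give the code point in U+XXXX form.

Offset 0: leading byte 0xE1 = 11100001 → 3-byte char #1 = E1 8E 99.
Offset 3: leading byte 0xEE = 11101110 → 3-byte char #2 = EE 81 A0.
Offset 6: leading byte 0xF2 = 11110010 → 4-byte char #3 = F2 8D 81 8E.
Offset 10: leading byte 0xE9 = 11101001 → 3-byte char #4 = E9 BD 8B.
Leading byte 0xE9 = 11101001 matches 1110xxxx → 3-byte sequence.
Byte 1: 0xE9 = 11101001, payload 1001 (4 bits).
Byte 2: 0xBD = 10111101 (10xxxxxx ✓), payload 111101.
Byte 3: 0x8B = 10001011 (10xxxxxx ✓), payload 001011.
Concatenate: 1001111101001011 = 0x9F4B (16 bits → U+9F4B).

U+9F4B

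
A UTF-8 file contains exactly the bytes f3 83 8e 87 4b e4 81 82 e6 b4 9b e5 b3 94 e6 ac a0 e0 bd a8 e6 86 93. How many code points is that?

8

Byte at offset 0: 0xF3 = 11110011 → 4-byte char (#1). Advance 4.
Byte at offset 4: 0x4B = 01001011 → 1-byte char (#2). Advance 1.
Byte at offset 5: 0xE4 = 11100100 → 3-byte char (#3). Advance 3.
Byte at offset 8: 0xE6 = 11100110 → 3-byte char (#4). Advance 3.
Byte at offset 11: 0xE5 = 11100101 → 3-byte char (#5). Advance 3.
Byte at offset 14: 0xE6 = 11100110 → 3-byte char (#6). Advance 3.
Byte at offset 17: 0xE0 = 11100000 → 3-byte char (#7). Advance 3.
Byte at offset 20: 0xE6 = 11100110 → 3-byte char (#8). Advance 3.
Reached end at offset 23 after 8 code points.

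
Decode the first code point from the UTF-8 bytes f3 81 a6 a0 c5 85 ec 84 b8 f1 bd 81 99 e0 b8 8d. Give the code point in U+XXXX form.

U+C19A0

Offset 0: leading byte 0xF3 = 11110011 → 4-byte char #1 = F3 81 A6 A0.
Leading byte 0xF3 = 11110011 matches 11110xxx → 4-byte sequence.
Byte 1: 0xF3 = 11110011, payload 011 (3 bits).
Byte 2: 0x81 = 10000001 (10xxxxxx ✓), payload 000001.
Byte 3: 0xA6 = 10100110 (10xxxxxx ✓), payload 100110.
Byte 4: 0xA0 = 10100000 (10xxxxxx ✓), payload 100000.
Concatenate: 011000001100110100000 = 0xC19A0 (21 bits → U+C19A0).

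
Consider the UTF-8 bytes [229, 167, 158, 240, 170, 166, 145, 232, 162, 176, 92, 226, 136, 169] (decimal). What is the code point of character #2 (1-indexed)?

U+2A991

Offset 0: leading byte 0xE5 = 11100101 → 3-byte char #1 = E5 A7 9E.
Offset 3: leading byte 0xF0 = 11110000 → 4-byte char #2 = F0 AA A6 91.
Leading byte 0xF0 = 11110000 matches 11110xxx → 4-byte sequence.
Byte 1: 0xF0 = 11110000, payload 000 (3 bits).
Byte 2: 0xAA = 10101010 (10xxxxxx ✓), payload 101010.
Byte 3: 0xA6 = 10100110 (10xxxxxx ✓), payload 100110.
Byte 4: 0x91 = 10010001 (10xxxxxx ✓), payload 010001.
Concatenate: 000101010100110010001 = 0x2A991 (21 bits → U+2A991).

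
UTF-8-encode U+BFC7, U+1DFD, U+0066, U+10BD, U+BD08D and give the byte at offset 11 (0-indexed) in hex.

0xBD

U+BFC7 → 3-byte form EB BF 87 at offsets 0–2.
U+1DFD → 3-byte form E1 B7 BD at offsets 3–5.
U+0066 → 1-byte form 66 at offsets 6–6.
U+10BD → 3-byte form E1 82 BD at offsets 7–9.
U+BD08D → 4-byte form F2 BD 82 8D at offsets 10–13.
Offset 11 falls in char 5's range; it's byte 2 of F2 BD 82 8D = 0xBD.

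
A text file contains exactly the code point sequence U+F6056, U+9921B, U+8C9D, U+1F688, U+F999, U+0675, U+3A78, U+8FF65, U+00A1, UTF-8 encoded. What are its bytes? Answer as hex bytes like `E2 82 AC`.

F3 B6 81 96 F2 99 88 9B E8 B2 9D F0 9F 9A 88 EF A6 99 D9 B5 E3 A9 B8 F2 8F BD A5 C2 A1

U+F6056: 4-byte form → F3 B6 81 96.
U+9921B: 4-byte form → F2 99 88 9B.
U+8C9D: 3-byte form → E8 B2 9D.
U+1F688: 4-byte form → F0 9F 9A 88.
U+F999: 3-byte form → EF A6 99.
U+0675: 2-byte form → D9 B5.
U+3A78: 3-byte form → E3 A9 B8.
U+8FF65: 4-byte form → F2 8F BD A5.
U+00A1: 2-byte form → C2 A1.
Concatenated (29 bytes): F3 B6 81 96 F2 99 88 9B E8 B2 9D F0 9F 9A 88 EF A6 99 D9 B5 E3 A9 B8 F2 8F BD A5 C2 A1.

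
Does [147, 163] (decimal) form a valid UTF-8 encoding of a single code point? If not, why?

Byte 0x93 = 10010011 has the form 10xxxxxx — a continuation byte — but there is no preceding leading byte.

invalid (continuation byte with no leading byte)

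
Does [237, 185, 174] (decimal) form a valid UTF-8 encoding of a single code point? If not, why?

invalid (encodes a surrogate (U+D800–U+DFFF))

Structurally a 3-byte sequence; payload = 0xDE6E.
But 0xDE6E is in U+D800–U+DFFF, the surrogate range. Surrogates are not Unicode scalar values and are forbidden in UTF-8.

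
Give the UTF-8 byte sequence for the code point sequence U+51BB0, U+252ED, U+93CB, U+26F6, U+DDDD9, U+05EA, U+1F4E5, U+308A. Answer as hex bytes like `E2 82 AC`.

U+51BB0: 4-byte form → F1 91 AE B0.
U+252ED: 4-byte form → F0 A5 8B AD.
U+93CB: 3-byte form → E9 8F 8B.
U+26F6: 3-byte form → E2 9B B6.
U+DDDD9: 4-byte form → F3 9D B7 99.
U+05EA: 2-byte form → D7 AA.
U+1F4E5: 4-byte form → F0 9F 93 A5.
U+308A: 3-byte form → E3 82 8A.
Concatenated (27 bytes): F1 91 AE B0 F0 A5 8B AD E9 8F 8B E2 9B B6 F3 9D B7 99 D7 AA F0 9F 93 A5 E3 82 8A.

F1 91 AE B0 F0 A5 8B AD E9 8F 8B E2 9B B6 F3 9D B7 99 D7 AA F0 9F 93 A5 E3 82 8A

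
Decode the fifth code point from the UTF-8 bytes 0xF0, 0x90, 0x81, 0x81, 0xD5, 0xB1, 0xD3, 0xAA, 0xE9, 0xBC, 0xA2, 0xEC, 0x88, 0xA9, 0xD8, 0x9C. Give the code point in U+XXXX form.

U+C229

Offset 0: leading byte 0xF0 = 11110000 → 4-byte char #1 = F0 90 81 81.
Offset 4: leading byte 0xD5 = 11010101 → 2-byte char #2 = D5 B1.
Offset 6: leading byte 0xD3 = 11010011 → 2-byte char #3 = D3 AA.
Offset 8: leading byte 0xE9 = 11101001 → 3-byte char #4 = E9 BC A2.
Offset 11: leading byte 0xEC = 11101100 → 3-byte char #5 = EC 88 A9.
Leading byte 0xEC = 11101100 matches 1110xxxx → 3-byte sequence.
Byte 1: 0xEC = 11101100, payload 1100 (4 bits).
Byte 2: 0x88 = 10001000 (10xxxxxx ✓), payload 001000.
Byte 3: 0xA9 = 10101001 (10xxxxxx ✓), payload 101001.
Concatenate: 1100001000101001 = 0xC229 (16 bits → U+C229).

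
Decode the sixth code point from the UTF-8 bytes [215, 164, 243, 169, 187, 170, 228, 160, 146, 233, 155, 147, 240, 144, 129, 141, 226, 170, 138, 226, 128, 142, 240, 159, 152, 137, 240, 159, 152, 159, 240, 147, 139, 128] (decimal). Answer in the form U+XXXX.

Offset 0: leading byte 0xD7 = 11010111 → 2-byte char #1 = D7 A4.
Offset 2: leading byte 0xF3 = 11110011 → 4-byte char #2 = F3 A9 BB AA.
Offset 6: leading byte 0xE4 = 11100100 → 3-byte char #3 = E4 A0 92.
Offset 9: leading byte 0xE9 = 11101001 → 3-byte char #4 = E9 9B 93.
Offset 12: leading byte 0xF0 = 11110000 → 4-byte char #5 = F0 90 81 8D.
Offset 16: leading byte 0xE2 = 11100010 → 3-byte char #6 = E2 AA 8A.
Leading byte 0xE2 = 11100010 matches 1110xxxx → 3-byte sequence.
Byte 1: 0xE2 = 11100010, payload 0010 (4 bits).
Byte 2: 0xAA = 10101010 (10xxxxxx ✓), payload 101010.
Byte 3: 0x8A = 10001010 (10xxxxxx ✓), payload 001010.
Concatenate: 0010101010001010 = 0x2A8A (16 bits → U+2A8A).

U+2A8A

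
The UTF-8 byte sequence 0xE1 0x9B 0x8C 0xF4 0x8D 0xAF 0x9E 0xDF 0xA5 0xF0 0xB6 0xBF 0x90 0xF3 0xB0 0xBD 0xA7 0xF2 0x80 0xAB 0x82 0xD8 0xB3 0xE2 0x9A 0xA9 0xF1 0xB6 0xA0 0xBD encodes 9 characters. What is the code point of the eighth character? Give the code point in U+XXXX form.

U+26A9

Offset 0: leading byte 0xE1 = 11100001 → 3-byte char #1 = E1 9B 8C.
Offset 3: leading byte 0xF4 = 11110100 → 4-byte char #2 = F4 8D AF 9E.
Offset 7: leading byte 0xDF = 11011111 → 2-byte char #3 = DF A5.
Offset 9: leading byte 0xF0 = 11110000 → 4-byte char #4 = F0 B6 BF 90.
Offset 13: leading byte 0xF3 = 11110011 → 4-byte char #5 = F3 B0 BD A7.
Offset 17: leading byte 0xF2 = 11110010 → 4-byte char #6 = F2 80 AB 82.
Offset 21: leading byte 0xD8 = 11011000 → 2-byte char #7 = D8 B3.
Offset 23: leading byte 0xE2 = 11100010 → 3-byte char #8 = E2 9A A9.
Leading byte 0xE2 = 11100010 matches 1110xxxx → 3-byte sequence.
Byte 1: 0xE2 = 11100010, payload 0010 (4 bits).
Byte 2: 0x9A = 10011010 (10xxxxxx ✓), payload 011010.
Byte 3: 0xA9 = 10101001 (10xxxxxx ✓), payload 101001.
Concatenate: 0010011010101001 = 0x26A9 (16 bits → U+26A9).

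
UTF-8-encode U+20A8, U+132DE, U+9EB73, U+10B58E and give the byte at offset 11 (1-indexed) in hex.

1-indexed offset 11 is 0-indexed offset 10.
U+20A8 → 3-byte form E2 82 A8 at offsets 0–2.
U+132DE → 4-byte form F0 93 8B 9E at offsets 3–6.
U+9EB73 → 4-byte form F2 9E AD B3 at offsets 7–10.
Offset 10 falls in char 3's range; it's byte 4 of F2 9E AD B3 = 0xB3.

0xB3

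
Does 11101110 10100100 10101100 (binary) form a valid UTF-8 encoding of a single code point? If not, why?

Leading byte 0xEE = 11101110 → 3-byte form.
Continuation bytes 0xA4=10100100, 0xAC=10101100 all match 10xxxxxx.
Decoded value 0xE92C is ≥ 0x800 (shortest form) and not a surrogate.

valid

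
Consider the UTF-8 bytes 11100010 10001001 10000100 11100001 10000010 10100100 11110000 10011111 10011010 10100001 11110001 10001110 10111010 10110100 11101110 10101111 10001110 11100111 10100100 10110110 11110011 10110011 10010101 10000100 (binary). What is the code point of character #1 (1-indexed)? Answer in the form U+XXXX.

U+2244

Offset 0: leading byte 0xE2 = 11100010 → 3-byte char #1 = E2 89 84.
Leading byte 0xE2 = 11100010 matches 1110xxxx → 3-byte sequence.
Byte 1: 0xE2 = 11100010, payload 0010 (4 bits).
Byte 2: 0x89 = 10001001 (10xxxxxx ✓), payload 001001.
Byte 3: 0x84 = 10000100 (10xxxxxx ✓), payload 000100.
Concatenate: 0010001001000100 = 0x2244 (16 bits → U+2244).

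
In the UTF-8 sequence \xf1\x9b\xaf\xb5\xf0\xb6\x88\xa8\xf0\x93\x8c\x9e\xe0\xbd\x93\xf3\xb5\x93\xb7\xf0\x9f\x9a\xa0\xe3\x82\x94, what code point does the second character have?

Offset 0: leading byte 0xF1 = 11110001 → 4-byte char #1 = F1 9B AF B5.
Offset 4: leading byte 0xF0 = 11110000 → 4-byte char #2 = F0 B6 88 A8.
Leading byte 0xF0 = 11110000 matches 11110xxx → 4-byte sequence.
Byte 1: 0xF0 = 11110000, payload 000 (3 bits).
Byte 2: 0xB6 = 10110110 (10xxxxxx ✓), payload 110110.
Byte 3: 0x88 = 10001000 (10xxxxxx ✓), payload 001000.
Byte 4: 0xA8 = 10101000 (10xxxxxx ✓), payload 101000.
Concatenate: 000110110001000101000 = 0x36228 (21 bits → U+36228).

U+36228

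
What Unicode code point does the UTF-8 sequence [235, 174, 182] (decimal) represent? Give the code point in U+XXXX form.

Leading byte 0xEB = 11101011 matches 1110xxxx → 3-byte sequence.
Byte 1: 0xEB = 11101011, payload 1011 (4 bits).
Byte 2: 0xAE = 10101110 (10xxxxxx ✓), payload 101110.
Byte 3: 0xB6 = 10110110 (10xxxxxx ✓), payload 110110.
Concatenate: 1011101110110110 = 0xBBB6 (16 bits → U+BBB6).

U+BBB6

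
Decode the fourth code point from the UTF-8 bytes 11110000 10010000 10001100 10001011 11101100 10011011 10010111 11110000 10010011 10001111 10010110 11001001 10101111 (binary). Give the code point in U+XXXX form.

U+026F

Offset 0: leading byte 0xF0 = 11110000 → 4-byte char #1 = F0 90 8C 8B.
Offset 4: leading byte 0xEC = 11101100 → 3-byte char #2 = EC 9B 97.
Offset 7: leading byte 0xF0 = 11110000 → 4-byte char #3 = F0 93 8F 96.
Offset 11: leading byte 0xC9 = 11001001 → 2-byte char #4 = C9 AF.
Leading byte 0xC9 = 11001001 matches 110xxxxx → 2-byte sequence.
Byte 1: 0xC9 = 11001001, payload 01001 (5 bits).
Byte 2: 0xAF = 10101111 (10xxxxxx ✓), payload 101111.
Concatenate: 01001101111 = 0x26F (11 bits → U+026F).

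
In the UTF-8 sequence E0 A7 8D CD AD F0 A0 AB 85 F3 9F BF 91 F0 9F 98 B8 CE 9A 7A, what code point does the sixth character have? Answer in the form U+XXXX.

Offset 0: leading byte 0xE0 = 11100000 → 3-byte char #1 = E0 A7 8D.
Offset 3: leading byte 0xCD = 11001101 → 2-byte char #2 = CD AD.
Offset 5: leading byte 0xF0 = 11110000 → 4-byte char #3 = F0 A0 AB 85.
Offset 9: leading byte 0xF3 = 11110011 → 4-byte char #4 = F3 9F BF 91.
Offset 13: leading byte 0xF0 = 11110000 → 4-byte char #5 = F0 9F 98 B8.
Offset 17: leading byte 0xCE = 11001110 → 2-byte char #6 = CE 9A.
Leading byte 0xCE = 11001110 matches 110xxxxx → 2-byte sequence.
Byte 1: 0xCE = 11001110, payload 01110 (5 bits).
Byte 2: 0x9A = 10011010 (10xxxxxx ✓), payload 011010.
Concatenate: 01110011010 = 0x39A (11 bits → U+039A).

U+039A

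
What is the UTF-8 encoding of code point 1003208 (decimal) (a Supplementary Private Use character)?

F3 B4 BB 88

U+F4EC8 = 0xF4EC8 = 1003208 decimal. In range U+10000–U+10FFFF → 4-byte form: 11110xxx 10xxxxxx 10xxxxxx 10xxxxxx.
Binary (21 bits): 011110100111011001000.
Split 3+6+6+6: 011 | 110100 | 111011 | 001000.
Byte 1: 11110011 = 0xF3.
Byte 2: 10110100 = 0xB4.
Byte 3: 10111011 = 0xBB.
Byte 4: 10001000 = 0x88.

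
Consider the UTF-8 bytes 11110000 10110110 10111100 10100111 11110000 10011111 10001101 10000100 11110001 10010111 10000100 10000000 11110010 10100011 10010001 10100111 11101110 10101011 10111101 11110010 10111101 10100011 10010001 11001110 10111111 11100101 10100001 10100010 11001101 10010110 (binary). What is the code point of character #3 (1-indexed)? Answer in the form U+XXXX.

Offset 0: leading byte 0xF0 = 11110000 → 4-byte char #1 = F0 B6 BC A7.
Offset 4: leading byte 0xF0 = 11110000 → 4-byte char #2 = F0 9F 8D 84.
Offset 8: leading byte 0xF1 = 11110001 → 4-byte char #3 = F1 97 84 80.
Leading byte 0xF1 = 11110001 matches 11110xxx → 4-byte sequence.
Byte 1: 0xF1 = 11110001, payload 001 (3 bits).
Byte 2: 0x97 = 10010111 (10xxxxxx ✓), payload 010111.
Byte 3: 0x84 = 10000100 (10xxxxxx ✓), payload 000100.
Byte 4: 0x80 = 10000000 (10xxxxxx ✓), payload 000000.
Concatenate: 001010111000100000000 = 0x57100 (21 bits → U+57100).

U+57100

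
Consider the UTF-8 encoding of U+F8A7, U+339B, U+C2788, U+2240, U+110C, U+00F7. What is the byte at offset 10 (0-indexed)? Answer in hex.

U+F8A7 → 3-byte form EF A2 A7 at offsets 0–2.
U+339B → 3-byte form E3 8E 9B at offsets 3–5.
U+C2788 → 4-byte form F3 82 9E 88 at offsets 6–9.
U+2240 → 3-byte form E2 89 80 at offsets 10–12.
Offset 10 falls in char 4's range; it's byte 1 of E2 89 80 = 0xE2.

0xE2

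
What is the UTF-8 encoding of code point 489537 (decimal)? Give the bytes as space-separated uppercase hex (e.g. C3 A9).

F1 B7 A1 81

U+77841 = 0x77841 = 489537 decimal. In range U+10000–U+10FFFF → 4-byte form: 11110xxx 10xxxxxx 10xxxxxx 10xxxxxx.
Binary (21 bits): 001110111100001000001.
Split 3+6+6+6: 001 | 110111 | 100001 | 000001.
Byte 1: 11110001 = 0xF1.
Byte 2: 10110111 = 0xB7.
Byte 3: 10100001 = 0xA1.
Byte 4: 10000001 = 0x81.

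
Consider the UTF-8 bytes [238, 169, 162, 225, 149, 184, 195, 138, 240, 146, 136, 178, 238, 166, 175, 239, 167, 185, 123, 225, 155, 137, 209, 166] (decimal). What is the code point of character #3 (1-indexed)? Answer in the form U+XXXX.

U+00CA

Offset 0: leading byte 0xEE = 11101110 → 3-byte char #1 = EE A9 A2.
Offset 3: leading byte 0xE1 = 11100001 → 3-byte char #2 = E1 95 B8.
Offset 6: leading byte 0xC3 = 11000011 → 2-byte char #3 = C3 8A.
Leading byte 0xC3 = 11000011 matches 110xxxxx → 2-byte sequence.
Byte 1: 0xC3 = 11000011, payload 00011 (5 bits).
Byte 2: 0x8A = 10001010 (10xxxxxx ✓), payload 001010.
Concatenate: 00011001010 = 0xCA (11 bits → U+00CA).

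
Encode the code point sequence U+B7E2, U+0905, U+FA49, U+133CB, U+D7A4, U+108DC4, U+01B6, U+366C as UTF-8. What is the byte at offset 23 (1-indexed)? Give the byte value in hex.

1-indexed offset 23 is 0-indexed offset 22.
U+B7E2 → 3-byte form EB 9F A2 at offsets 0–2.
U+0905 → 3-byte form E0 A4 85 at offsets 3–5.
U+FA49 → 3-byte form EF A9 89 at offsets 6–8.
U+133CB → 4-byte form F0 93 8F 8B at offsets 9–12.
U+D7A4 → 3-byte form ED 9E A4 at offsets 13–15.
U+108DC4 → 4-byte form F4 88 B7 84 at offsets 16–19.
U+01B6 → 2-byte form C6 B6 at offsets 20–21.
U+366C → 3-byte form E3 99 AC at offsets 22–24.
Offset 22 falls in char 8's range; it's byte 1 of E3 99 AC = 0xE3.

0xE3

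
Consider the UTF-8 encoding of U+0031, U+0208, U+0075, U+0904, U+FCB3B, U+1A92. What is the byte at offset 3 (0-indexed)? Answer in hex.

0x75

U+0031 → 1-byte form 31 at offsets 0–0.
U+0208 → 2-byte form C8 88 at offsets 1–2.
U+0075 → 1-byte form 75 at offsets 3–3.
Offset 3 falls in char 3's range; it's byte 1 of 75 = 0x75.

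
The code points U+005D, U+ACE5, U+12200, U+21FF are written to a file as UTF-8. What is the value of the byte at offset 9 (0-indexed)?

0x87

U+005D → 1-byte form 5D at offsets 0–0.
U+ACE5 → 3-byte form EA B3 A5 at offsets 1–3.
U+12200 → 4-byte form F0 92 88 80 at offsets 4–7.
U+21FF → 3-byte form E2 87 BF at offsets 8–10.
Offset 9 falls in char 4's range; it's byte 2 of E2 87 BF = 0x87.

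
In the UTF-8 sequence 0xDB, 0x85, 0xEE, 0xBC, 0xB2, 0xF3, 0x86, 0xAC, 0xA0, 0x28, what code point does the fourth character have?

Offset 0: leading byte 0xDB = 11011011 → 2-byte char #1 = DB 85.
Offset 2: leading byte 0xEE = 11101110 → 3-byte char #2 = EE BC B2.
Offset 5: leading byte 0xF3 = 11110011 → 4-byte char #3 = F3 86 AC A0.
Offset 9: leading byte 0x28 = 00101000 → 1-byte char #4 = 28.
Leading byte 0x28 = 00101000 matches 0xxxxxxx → 1-byte sequence.
Byte 1: 0x28 = 00101000, payload 0101000 (7 bits).
Concatenate: 0101000 = 0x28 (7 bits → U+0028).

U+0028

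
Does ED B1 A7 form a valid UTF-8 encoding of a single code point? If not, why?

Structurally a 3-byte sequence; payload = 0xDC67.
But 0xDC67 is in U+D800–U+DFFF, the surrogate range. Surrogates are not Unicode scalar values and are forbidden in UTF-8.

invalid (encodes a surrogate (U+D800–U+DFFF))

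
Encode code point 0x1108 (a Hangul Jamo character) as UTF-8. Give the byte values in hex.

U+1108 = 0x1108 = 4360 decimal. In range U+0800–U+FFFF → 3-byte form: 1110xxxx 10xxxxxx 10xxxxxx.
Binary (16 bits): 0001000100001000.
Split 4+6+6: 0001 | 000100 | 001000.
Byte 1: 11100001 = 0xE1.
Byte 2: 10000100 = 0x84.
Byte 3: 10001000 = 0x88.

E1 84 88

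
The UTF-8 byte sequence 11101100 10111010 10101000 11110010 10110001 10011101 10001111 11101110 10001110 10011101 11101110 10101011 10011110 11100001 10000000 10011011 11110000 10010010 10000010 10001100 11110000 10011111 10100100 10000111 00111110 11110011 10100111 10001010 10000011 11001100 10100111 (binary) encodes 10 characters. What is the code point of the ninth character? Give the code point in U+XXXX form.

Offset 0: leading byte 0xEC = 11101100 → 3-byte char #1 = EC BA A8.
Offset 3: leading byte 0xF2 = 11110010 → 4-byte char #2 = F2 B1 9D 8F.
Offset 7: leading byte 0xEE = 11101110 → 3-byte char #3 = EE 8E 9D.
Offset 10: leading byte 0xEE = 11101110 → 3-byte char #4 = EE AB 9E.
Offset 13: leading byte 0xE1 = 11100001 → 3-byte char #5 = E1 80 9B.
Offset 16: leading byte 0xF0 = 11110000 → 4-byte char #6 = F0 92 82 8C.
Offset 20: leading byte 0xF0 = 11110000 → 4-byte char #7 = F0 9F A4 87.
Offset 24: leading byte 0x3E = 00111110 → 1-byte char #8 = 3E.
Offset 25: leading byte 0xF3 = 11110011 → 4-byte char #9 = F3 A7 8A 83.
Leading byte 0xF3 = 11110011 matches 11110xxx → 4-byte sequence.
Byte 1: 0xF3 = 11110011, payload 011 (3 bits).
Byte 2: 0xA7 = 10100111 (10xxxxxx ✓), payload 100111.
Byte 3: 0x8A = 10001010 (10xxxxxx ✓), payload 001010.
Byte 4: 0x83 = 10000011 (10xxxxxx ✓), payload 000011.
Concatenate: 011100111001010000011 = 0xE7283 (21 bits → U+E7283).

U+E7283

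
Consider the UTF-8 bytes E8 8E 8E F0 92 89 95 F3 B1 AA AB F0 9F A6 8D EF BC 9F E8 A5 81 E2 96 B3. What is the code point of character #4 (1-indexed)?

Offset 0: leading byte 0xE8 = 11101000 → 3-byte char #1 = E8 8E 8E.
Offset 3: leading byte 0xF0 = 11110000 → 4-byte char #2 = F0 92 89 95.
Offset 7: leading byte 0xF3 = 11110011 → 4-byte char #3 = F3 B1 AA AB.
Offset 11: leading byte 0xF0 = 11110000 → 4-byte char #4 = F0 9F A6 8D.
Leading byte 0xF0 = 11110000 matches 11110xxx → 4-byte sequence.
Byte 1: 0xF0 = 11110000, payload 000 (3 bits).
Byte 2: 0x9F = 10011111 (10xxxxxx ✓), payload 011111.
Byte 3: 0xA6 = 10100110 (10xxxxxx ✓), payload 100110.
Byte 4: 0x8D = 10001101 (10xxxxxx ✓), payload 001101.
Concatenate: 000011111100110001101 = 0x1F98D (21 bits → U+1F98D).

U+1F98D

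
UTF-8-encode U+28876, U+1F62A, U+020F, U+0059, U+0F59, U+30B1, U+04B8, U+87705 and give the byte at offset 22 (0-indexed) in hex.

0x85

U+28876 → 4-byte form F0 A8 A1 B6 at offsets 0–3.
U+1F62A → 4-byte form F0 9F 98 AA at offsets 4–7.
U+020F → 2-byte form C8 8F at offsets 8–9.
U+0059 → 1-byte form 59 at offsets 10–10.
U+0F59 → 3-byte form E0 BD 99 at offsets 11–13.
U+30B1 → 3-byte form E3 82 B1 at offsets 14–16.
U+04B8 → 2-byte form D2 B8 at offsets 17–18.
U+87705 → 4-byte form F2 87 9C 85 at offsets 19–22.
Offset 22 falls in char 8's range; it's byte 4 of F2 87 9C 85 = 0x85.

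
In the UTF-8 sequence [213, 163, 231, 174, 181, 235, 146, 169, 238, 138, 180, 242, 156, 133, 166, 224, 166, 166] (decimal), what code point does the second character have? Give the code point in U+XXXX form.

Offset 0: leading byte 0xD5 = 11010101 → 2-byte char #1 = D5 A3.
Offset 2: leading byte 0xE7 = 11100111 → 3-byte char #2 = E7 AE B5.
Leading byte 0xE7 = 11100111 matches 1110xxxx → 3-byte sequence.
Byte 1: 0xE7 = 11100111, payload 0111 (4 bits).
Byte 2: 0xAE = 10101110 (10xxxxxx ✓), payload 101110.
Byte 3: 0xB5 = 10110101 (10xxxxxx ✓), payload 110101.
Concatenate: 0111101110110101 = 0x7BB5 (16 bits → U+7BB5).

U+7BB5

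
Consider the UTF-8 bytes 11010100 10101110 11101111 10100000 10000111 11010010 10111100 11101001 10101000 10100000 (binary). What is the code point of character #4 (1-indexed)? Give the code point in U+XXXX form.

Offset 0: leading byte 0xD4 = 11010100 → 2-byte char #1 = D4 AE.
Offset 2: leading byte 0xEF = 11101111 → 3-byte char #2 = EF A0 87.
Offset 5: leading byte 0xD2 = 11010010 → 2-byte char #3 = D2 BC.
Offset 7: leading byte 0xE9 = 11101001 → 3-byte char #4 = E9 A8 A0.
Leading byte 0xE9 = 11101001 matches 1110xxxx → 3-byte sequence.
Byte 1: 0xE9 = 11101001, payload 1001 (4 bits).
Byte 2: 0xA8 = 10101000 (10xxxxxx ✓), payload 101000.
Byte 3: 0xA0 = 10100000 (10xxxxxx ✓), payload 100000.
Concatenate: 1001101000100000 = 0x9A20 (16 bits → U+9A20).

U+9A20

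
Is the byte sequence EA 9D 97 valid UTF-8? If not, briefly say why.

valid

Leading byte 0xEA = 11101010 → 3-byte form.
Continuation bytes 0x9D=10011101, 0x97=10010111 all match 10xxxxxx.
Decoded value 0xA757 is ≥ 0x800 (shortest form) and not a surrogate.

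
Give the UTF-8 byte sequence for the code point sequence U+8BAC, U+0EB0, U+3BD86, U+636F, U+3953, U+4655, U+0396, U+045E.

U+8BAC: 3-byte form → E8 AE AC.
U+0EB0: 3-byte form → E0 BA B0.
U+3BD86: 4-byte form → F0 BB B6 86.
U+636F: 3-byte form → E6 8D AF.
U+3953: 3-byte form → E3 A5 93.
U+4655: 3-byte form → E4 99 95.
U+0396: 2-byte form → CE 96.
U+045E: 2-byte form → D1 9E.
Concatenated (23 bytes): E8 AE AC E0 BA B0 F0 BB B6 86 E6 8D AF E3 A5 93 E4 99 95 CE 96 D1 9E.

E8 AE AC E0 BA B0 F0 BB B6 86 E6 8D AF E3 A5 93 E4 99 95 CE 96 D1 9E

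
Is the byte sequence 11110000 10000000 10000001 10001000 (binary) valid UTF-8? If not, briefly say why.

invalid (overlong encoding)

Leading byte 0xF0 = 11110000 → 4-byte form.
Continuation bytes all match 10xxxxxx. Payload decodes to 0x48.
But 0x48 < 0x10000, the minimum for a 4-byte sequence — this is an overlong encoding.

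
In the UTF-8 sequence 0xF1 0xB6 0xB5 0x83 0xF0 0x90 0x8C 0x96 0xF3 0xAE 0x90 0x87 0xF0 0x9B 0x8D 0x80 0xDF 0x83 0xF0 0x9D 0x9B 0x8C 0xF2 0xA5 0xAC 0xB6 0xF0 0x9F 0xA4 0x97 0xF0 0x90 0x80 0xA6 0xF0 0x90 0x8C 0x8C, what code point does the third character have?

U+EE407

Offset 0: leading byte 0xF1 = 11110001 → 4-byte char #1 = F1 B6 B5 83.
Offset 4: leading byte 0xF0 = 11110000 → 4-byte char #2 = F0 90 8C 96.
Offset 8: leading byte 0xF3 = 11110011 → 4-byte char #3 = F3 AE 90 87.
Leading byte 0xF3 = 11110011 matches 11110xxx → 4-byte sequence.
Byte 1: 0xF3 = 11110011, payload 011 (3 bits).
Byte 2: 0xAE = 10101110 (10xxxxxx ✓), payload 101110.
Byte 3: 0x90 = 10010000 (10xxxxxx ✓), payload 010000.
Byte 4: 0x87 = 10000111 (10xxxxxx ✓), payload 000111.
Concatenate: 011101110010000000111 = 0xEE407 (21 bits → U+EE407).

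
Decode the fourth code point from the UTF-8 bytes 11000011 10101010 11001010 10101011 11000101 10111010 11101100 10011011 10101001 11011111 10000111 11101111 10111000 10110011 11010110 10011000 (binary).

Offset 0: leading byte 0xC3 = 11000011 → 2-byte char #1 = C3 AA.
Offset 2: leading byte 0xCA = 11001010 → 2-byte char #2 = CA AB.
Offset 4: leading byte 0xC5 = 11000101 → 2-byte char #3 = C5 BA.
Offset 6: leading byte 0xEC = 11101100 → 3-byte char #4 = EC 9B A9.
Leading byte 0xEC = 11101100 matches 1110xxxx → 3-byte sequence.
Byte 1: 0xEC = 11101100, payload 1100 (4 bits).
Byte 2: 0x9B = 10011011 (10xxxxxx ✓), payload 011011.
Byte 3: 0xA9 = 10101001 (10xxxxxx ✓), payload 101001.
Concatenate: 1100011011101001 = 0xC6E9 (16 bits → U+C6E9).

U+C6E9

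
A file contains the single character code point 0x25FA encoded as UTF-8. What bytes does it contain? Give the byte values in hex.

E2 97 BA

U+25FA = 0x25FA = 9722 decimal. In range U+0800–U+FFFF → 3-byte form: 1110xxxx 10xxxxxx 10xxxxxx.
Binary (16 bits): 0010010111111010.
Split 4+6+6: 0010 | 010111 | 111010.
Byte 1: 11100010 = 0xE2.
Byte 2: 10010111 = 0x97.
Byte 3: 10111010 = 0xBA.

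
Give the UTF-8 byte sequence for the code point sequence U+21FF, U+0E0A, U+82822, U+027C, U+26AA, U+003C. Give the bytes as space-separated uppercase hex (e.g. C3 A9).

U+21FF: 3-byte form → E2 87 BF.
U+0E0A: 3-byte form → E0 B8 8A.
U+82822: 4-byte form → F2 82 A0 A2.
U+027C: 2-byte form → C9 BC.
U+26AA: 3-byte form → E2 9A AA.
U+003C: 1-byte form → 3C.
Concatenated (16 bytes): E2 87 BF E0 B8 8A F2 82 A0 A2 C9 BC E2 9A AA 3C.

E2 87 BF E0 B8 8A F2 82 A0 A2 C9 BC E2 9A AA 3C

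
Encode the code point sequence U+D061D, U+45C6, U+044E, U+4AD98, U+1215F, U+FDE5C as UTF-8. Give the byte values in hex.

F3 90 98 9D E4 97 86 D1 8E F1 8A B6 98 F0 92 85 9F F3 BD B9 9C

U+D061D: 4-byte form → F3 90 98 9D.
U+45C6: 3-byte form → E4 97 86.
U+044E: 2-byte form → D1 8E.
U+4AD98: 4-byte form → F1 8A B6 98.
U+1215F: 4-byte form → F0 92 85 9F.
U+FDE5C: 4-byte form → F3 BD B9 9C.
Concatenated (21 bytes): F3 90 98 9D E4 97 86 D1 8E F1 8A B6 98 F0 92 85 9F F3 BD B9 9C.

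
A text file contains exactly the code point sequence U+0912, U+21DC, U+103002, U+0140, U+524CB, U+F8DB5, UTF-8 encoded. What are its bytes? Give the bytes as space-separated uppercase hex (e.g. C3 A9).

U+0912: 3-byte form → E0 A4 92.
U+21DC: 3-byte form → E2 87 9C.
U+103002: 4-byte form → F4 83 80 82.
U+0140: 2-byte form → C5 80.
U+524CB: 4-byte form → F1 92 93 8B.
U+F8DB5: 4-byte form → F3 B8 B6 B5.
Concatenated (20 bytes): E0 A4 92 E2 87 9C F4 83 80 82 C5 80 F1 92 93 8B F3 B8 B6 B5.

E0 A4 92 E2 87 9C F4 83 80 82 C5 80 F1 92 93 8B F3 B8 B6 B5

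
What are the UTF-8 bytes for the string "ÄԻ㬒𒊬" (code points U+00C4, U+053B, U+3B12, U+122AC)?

C3 84 D4 BB E3 AC 92 F0 92 8A AC

U+00C4: 2-byte form → C3 84.
U+053B: 2-byte form → D4 BB.
U+3B12: 3-byte form → E3 AC 92.
U+122AC: 4-byte form → F0 92 8A AC.
Concatenated (11 bytes): C3 84 D4 BB E3 AC 92 F0 92 8A AC.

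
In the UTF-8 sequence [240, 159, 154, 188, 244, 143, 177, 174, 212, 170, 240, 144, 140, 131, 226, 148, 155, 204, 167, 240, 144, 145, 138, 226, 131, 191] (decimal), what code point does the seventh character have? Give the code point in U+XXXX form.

U+1044A

Offset 0: leading byte 0xF0 = 11110000 → 4-byte char #1 = F0 9F 9A BC.
Offset 4: leading byte 0xF4 = 11110100 → 4-byte char #2 = F4 8F B1 AE.
Offset 8: leading byte 0xD4 = 11010100 → 2-byte char #3 = D4 AA.
Offset 10: leading byte 0xF0 = 11110000 → 4-byte char #4 = F0 90 8C 83.
Offset 14: leading byte 0xE2 = 11100010 → 3-byte char #5 = E2 94 9B.
Offset 17: leading byte 0xCC = 11001100 → 2-byte char #6 = CC A7.
Offset 19: leading byte 0xF0 = 11110000 → 4-byte char #7 = F0 90 91 8A.
Leading byte 0xF0 = 11110000 matches 11110xxx → 4-byte sequence.
Byte 1: 0xF0 = 11110000, payload 000 (3 bits).
Byte 2: 0x90 = 10010000 (10xxxxxx ✓), payload 010000.
Byte 3: 0x91 = 10010001 (10xxxxxx ✓), payload 010001.
Byte 4: 0x8A = 10001010 (10xxxxxx ✓), payload 001010.
Concatenate: 000010000010001001010 = 0x1044A (21 bits → U+1044A).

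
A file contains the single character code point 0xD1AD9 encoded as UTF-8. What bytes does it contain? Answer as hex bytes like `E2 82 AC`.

F3 91 AB 99

U+D1AD9 = 0xD1AD9 = 858841 decimal. In range U+10000–U+10FFFF → 4-byte form: 11110xxx 10xxxxxx 10xxxxxx 10xxxxxx.
Binary (21 bits): 011010001101011011001.
Split 3+6+6+6: 011 | 010001 | 101011 | 011001.
Byte 1: 11110011 = 0xF3.
Byte 2: 10010001 = 0x91.
Byte 3: 10101011 = 0xAB.
Byte 4: 10011001 = 0x99.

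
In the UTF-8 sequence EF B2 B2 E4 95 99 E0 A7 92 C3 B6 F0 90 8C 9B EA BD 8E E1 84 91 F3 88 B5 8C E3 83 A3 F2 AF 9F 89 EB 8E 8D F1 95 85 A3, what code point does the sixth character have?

U+AF4E

Offset 0: leading byte 0xEF = 11101111 → 3-byte char #1 = EF B2 B2.
Offset 3: leading byte 0xE4 = 11100100 → 3-byte char #2 = E4 95 99.
Offset 6: leading byte 0xE0 = 11100000 → 3-byte char #3 = E0 A7 92.
Offset 9: leading byte 0xC3 = 11000011 → 2-byte char #4 = C3 B6.
Offset 11: leading byte 0xF0 = 11110000 → 4-byte char #5 = F0 90 8C 9B.
Offset 15: leading byte 0xEA = 11101010 → 3-byte char #6 = EA BD 8E.
Leading byte 0xEA = 11101010 matches 1110xxxx → 3-byte sequence.
Byte 1: 0xEA = 11101010, payload 1010 (4 bits).
Byte 2: 0xBD = 10111101 (10xxxxxx ✓), payload 111101.
Byte 3: 0x8E = 10001110 (10xxxxxx ✓), payload 001110.
Concatenate: 1010111101001110 = 0xAF4E (16 bits → U+AF4E).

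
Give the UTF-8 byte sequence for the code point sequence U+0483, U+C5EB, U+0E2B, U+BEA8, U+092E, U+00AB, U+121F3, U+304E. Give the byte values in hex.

U+0483: 2-byte form → D2 83.
U+C5EB: 3-byte form → EC 97 AB.
U+0E2B: 3-byte form → E0 B8 AB.
U+BEA8: 3-byte form → EB BA A8.
U+092E: 3-byte form → E0 A4 AE.
U+00AB: 2-byte form → C2 AB.
U+121F3: 4-byte form → F0 92 87 B3.
U+304E: 3-byte form → E3 81 8E.
Concatenated (23 bytes): D2 83 EC 97 AB E0 B8 AB EB BA A8 E0 A4 AE C2 AB F0 92 87 B3 E3 81 8E.

D2 83 EC 97 AB E0 B8 AB EB BA A8 E0 A4 AE C2 AB F0 92 87 B3 E3 81 8E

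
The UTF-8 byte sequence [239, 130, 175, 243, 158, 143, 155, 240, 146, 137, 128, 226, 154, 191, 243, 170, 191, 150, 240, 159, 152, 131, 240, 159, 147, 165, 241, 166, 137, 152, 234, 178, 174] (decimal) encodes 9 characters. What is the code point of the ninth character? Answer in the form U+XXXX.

Offset 0: leading byte 0xEF = 11101111 → 3-byte char #1 = EF 82 AF.
Offset 3: leading byte 0xF3 = 11110011 → 4-byte char #2 = F3 9E 8F 9B.
Offset 7: leading byte 0xF0 = 11110000 → 4-byte char #3 = F0 92 89 80.
Offset 11: leading byte 0xE2 = 11100010 → 3-byte char #4 = E2 9A BF.
Offset 14: leading byte 0xF3 = 11110011 → 4-byte char #5 = F3 AA BF 96.
Offset 18: leading byte 0xF0 = 11110000 → 4-byte char #6 = F0 9F 98 83.
Offset 22: leading byte 0xF0 = 11110000 → 4-byte char #7 = F0 9F 93 A5.
Offset 26: leading byte 0xF1 = 11110001 → 4-byte char #8 = F1 A6 89 98.
Offset 30: leading byte 0xEA = 11101010 → 3-byte char #9 = EA B2 AE.
Leading byte 0xEA = 11101010 matches 1110xxxx → 3-byte sequence.
Byte 1: 0xEA = 11101010, payload 1010 (4 bits).
Byte 2: 0xB2 = 10110010 (10xxxxxx ✓), payload 110010.
Byte 3: 0xAE = 10101110 (10xxxxxx ✓), payload 101110.
Concatenate: 1010110010101110 = 0xACAE (16 bits → U+ACAE).

U+ACAE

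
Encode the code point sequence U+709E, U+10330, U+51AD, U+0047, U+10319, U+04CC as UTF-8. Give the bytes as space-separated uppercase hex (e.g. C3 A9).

U+709E: 3-byte form → E7 82 9E.
U+10330: 4-byte form → F0 90 8C B0.
U+51AD: 3-byte form → E5 86 AD.
U+0047: 1-byte form → 47.
U+10319: 4-byte form → F0 90 8C 99.
U+04CC: 2-byte form → D3 8C.
Concatenated (17 bytes): E7 82 9E F0 90 8C B0 E5 86 AD 47 F0 90 8C 99 D3 8C.

E7 82 9E F0 90 8C B0 E5 86 AD 47 F0 90 8C 99 D3 8C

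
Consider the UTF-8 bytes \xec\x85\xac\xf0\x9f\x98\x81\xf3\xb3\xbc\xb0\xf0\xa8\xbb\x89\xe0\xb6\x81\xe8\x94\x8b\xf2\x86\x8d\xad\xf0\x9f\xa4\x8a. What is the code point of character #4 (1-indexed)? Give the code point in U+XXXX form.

U+28EC9

Offset 0: leading byte 0xEC = 11101100 → 3-byte char #1 = EC 85 AC.
Offset 3: leading byte 0xF0 = 11110000 → 4-byte char #2 = F0 9F 98 81.
Offset 7: leading byte 0xF3 = 11110011 → 4-byte char #3 = F3 B3 BC B0.
Offset 11: leading byte 0xF0 = 11110000 → 4-byte char #4 = F0 A8 BB 89.
Leading byte 0xF0 = 11110000 matches 11110xxx → 4-byte sequence.
Byte 1: 0xF0 = 11110000, payload 000 (3 bits).
Byte 2: 0xA8 = 10101000 (10xxxxxx ✓), payload 101000.
Byte 3: 0xBB = 10111011 (10xxxxxx ✓), payload 111011.
Byte 4: 0x89 = 10001001 (10xxxxxx ✓), payload 001001.
Concatenate: 000101000111011001001 = 0x28EC9 (21 bits → U+28EC9).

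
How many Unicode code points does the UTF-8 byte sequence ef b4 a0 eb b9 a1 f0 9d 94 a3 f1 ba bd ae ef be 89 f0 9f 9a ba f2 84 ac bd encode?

7

Byte at offset 0: 0xEF = 11101111 → 3-byte char (#1). Advance 3.
Byte at offset 3: 0xEB = 11101011 → 3-byte char (#2). Advance 3.
Byte at offset 6: 0xF0 = 11110000 → 4-byte char (#3). Advance 4.
Byte at offset 10: 0xF1 = 11110001 → 4-byte char (#4). Advance 4.
Byte at offset 14: 0xEF = 11101111 → 3-byte char (#5). Advance 3.
Byte at offset 17: 0xF0 = 11110000 → 4-byte char (#6). Advance 4.
Byte at offset 21: 0xF2 = 11110010 → 4-byte char (#7). Advance 4.
Reached end at offset 25 after 7 code points.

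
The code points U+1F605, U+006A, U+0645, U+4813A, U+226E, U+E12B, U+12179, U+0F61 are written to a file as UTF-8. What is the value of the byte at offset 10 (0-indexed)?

U+1F605 → 4-byte form F0 9F 98 85 at offsets 0–3.
U+006A → 1-byte form 6A at offsets 4–4.
U+0645 → 2-byte form D9 85 at offsets 5–6.
U+4813A → 4-byte form F1 88 84 BA at offsets 7–10.
Offset 10 falls in char 4's range; it's byte 4 of F1 88 84 BA = 0xBA.

0xBA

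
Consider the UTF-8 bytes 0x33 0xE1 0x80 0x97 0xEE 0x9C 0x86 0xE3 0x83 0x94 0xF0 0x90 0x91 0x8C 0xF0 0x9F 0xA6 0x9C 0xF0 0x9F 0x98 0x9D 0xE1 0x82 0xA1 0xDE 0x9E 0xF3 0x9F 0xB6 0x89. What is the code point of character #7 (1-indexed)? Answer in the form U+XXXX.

Offset 0: leading byte 0x33 = 00110011 → 1-byte char #1 = 33.
Offset 1: leading byte 0xE1 = 11100001 → 3-byte char #2 = E1 80 97.
Offset 4: leading byte 0xEE = 11101110 → 3-byte char #3 = EE 9C 86.
Offset 7: leading byte 0xE3 = 11100011 → 3-byte char #4 = E3 83 94.
Offset 10: leading byte 0xF0 = 11110000 → 4-byte char #5 = F0 90 91 8C.
Offset 14: leading byte 0xF0 = 11110000 → 4-byte char #6 = F0 9F A6 9C.
Offset 18: leading byte 0xF0 = 11110000 → 4-byte char #7 = F0 9F 98 9D.
Leading byte 0xF0 = 11110000 matches 11110xxx → 4-byte sequence.
Byte 1: 0xF0 = 11110000, payload 000 (3 bits).
Byte 2: 0x9F = 10011111 (10xxxxxx ✓), payload 011111.
Byte 3: 0x98 = 10011000 (10xxxxxx ✓), payload 011000.
Byte 4: 0x9D = 10011101 (10xxxxxx ✓), payload 011101.
Concatenate: 000011111011000011101 = 0x1F61D (21 bits → U+1F61D).

U+1F61D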